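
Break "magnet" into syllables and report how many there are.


Word: "magnet"
Syllable breakdown: mag | net
Counting: 2 parts
= 2 syllables


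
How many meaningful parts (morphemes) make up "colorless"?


Word: "colorless"
Morphemes: color + -less
Each morpheme carries meaning
= 2 morphemes


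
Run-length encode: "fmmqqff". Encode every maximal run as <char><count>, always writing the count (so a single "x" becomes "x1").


String: "fmmqqff"
Scanning for consecutive runs:
  'f' x 1
  'm' x 2
  'q' x 2
  'f' x 2
RLE = "f1m2q2f2"


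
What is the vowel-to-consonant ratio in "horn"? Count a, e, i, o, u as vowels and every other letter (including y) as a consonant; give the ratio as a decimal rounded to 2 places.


Word: "horn"
Vowels (a,e,i,o,u): 1
Consonants: 3
Ratio = 1/3
= 0.33


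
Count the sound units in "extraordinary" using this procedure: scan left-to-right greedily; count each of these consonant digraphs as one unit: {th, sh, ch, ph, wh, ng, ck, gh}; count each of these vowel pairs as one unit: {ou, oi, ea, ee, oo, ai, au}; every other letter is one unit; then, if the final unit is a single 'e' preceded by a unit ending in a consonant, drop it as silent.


Word: "extraordinary" (13 letters)
Left-to-right scan:
  [1] 'e' (letter)
  [2] 'x' (letter)
  [3] 't' (letter)
  [4] 'r' (letter)
  [5] 'a' (letter)
  [6] 'o' (letter)
  [7] 'r' (letter)
  [8] 'd' (letter)
  [9] 'i' (letter)
  [10] 'n' (letter)
  [11] 'a' (letter)
  [12] 'r' (letter)
  [13] 'y' (letter)
Units from scan: 13
Sound units = 13 units


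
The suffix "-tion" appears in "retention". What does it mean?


Suffix: -tion
Example: retention = retain + -tion, with a spelling change
Meaning = act or process


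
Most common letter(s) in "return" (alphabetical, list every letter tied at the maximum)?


Word: "return"
Letter counts:
  'e': 1
  'n': 1
  'r': 2
  't': 1
  'u': 1
Maximum count = 2
Most frequent = 'r' (2 times each)


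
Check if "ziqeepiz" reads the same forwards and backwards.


Word: "ziqeepiz"
Reversed: "zipeeqiz"
Forward == Backward? ziqeepiz != zipeeqiz
Palindrome = No


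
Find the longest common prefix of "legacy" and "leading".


Word 1: "legacy"
Word 2: "leading"
Comparing from start:
  Pos 0: 'l' == 'l'
  Pos 1: 'e' == 'e'
  Pos 2: 'g' != 'a' (stop)
LCP = "le" (length 2)


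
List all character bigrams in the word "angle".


Word: "angle" (length 5)
Number of bigrams = 5 - 2 + 1 = 4
  Position 0: "an"
  Position 1: "ng"
  Position 2: "gl"
  Position 3: "le"
Bigrams = "an", "ng", "gl", "le"


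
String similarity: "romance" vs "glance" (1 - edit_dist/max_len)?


Word 1: "romance" (length 7)
Word 2: "glance" (length 6)
One optimal edit sequence:
  1. delete 'r'  (+1)
  2. substitute 'o' -> 'g'  (+1)
  3. substitute 'm' -> 'l'  (+1)
  4. keep 'a'
  5. keep 'n'
  6. keep 'c'
  7. keep 'e'
Edit distance = 3
Max length = max(7, 6) = 7
Similarity = 1 - 3/7
= 0.5714


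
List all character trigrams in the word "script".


Word: "script" (length 6)
Number of trigrams = 6 - 3 + 1 = 4
  Position 0: "scr"
  Position 1: "cri"
  Position 2: "rip"
  Position 3: "ipt"
Trigrams = "scr", "cri", "rip", "ipt"


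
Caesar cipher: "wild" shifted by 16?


Word: "wild"
Shift: 16
Each letter → (letter + shift) mod 26:
  'w' (22) + 16 = 12 → 'm'
  'i' (8) + 16 = 24 → 'y'
  'l' (11) + 16 = 1 → 'b'
  'd' (3) + 16 = 19 → 't'
Result = "mybt"


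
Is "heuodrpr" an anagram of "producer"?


Word 1: "producer" → sorted: cdeoprru
Word 2: "heuodrpr" → sorted: dehoprru
Same letters? cdeoprru != dehoprru
Anagram = No


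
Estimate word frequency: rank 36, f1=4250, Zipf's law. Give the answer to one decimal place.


Zipf's law: f(r) = f(1) / r
f(1) = 4250
f(36) = 4250 / 36
= 118.1 occurrences


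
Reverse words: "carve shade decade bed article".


Original: "carve shade decade bed article"
Words (1..n): carve | shade | decade | bed | article
Reversed (n..1): article | bed | decade | shade | carve
Result = "article bed decade shade carve"


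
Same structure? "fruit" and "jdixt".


Pattern of "fruit": [0, 1, 2, 3, 4]
Pattern of "jdixt": [0, 1, 2, 3, 4]
Patterns match
Same pattern = Yes


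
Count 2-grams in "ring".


Word: "ring" (length 4)
Number of 2-grams = length - 2 + 1 = 4 - 2 + 1
= 3


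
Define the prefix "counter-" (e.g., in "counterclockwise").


Prefix: counter-
Example: counterclockwise (counter- + clockwise)
Meaning = against / opposite


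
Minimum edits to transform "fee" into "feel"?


Word 1: "fee" (length 3)
Word 2: "feel" (length 4)
One optimal edit sequence (insert/delete/substitute each cost 1):
  1. keep 'f'
  2. keep 'e'
  3. keep 'e'
  4. insert 'l'  (+1)
Total edit operations: 1
Edit distance = 1


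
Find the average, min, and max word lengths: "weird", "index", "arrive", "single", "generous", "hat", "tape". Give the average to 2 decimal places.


Lengths: "weird"=5, "index"=5, "arrive"=6, "single"=6, "generous"=8, "hat"=3, "tape"=4
Sum = 37, Count = 7
Average = 37/7 = 5.29
= avg=5.29, min=3, max=8


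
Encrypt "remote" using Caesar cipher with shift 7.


Word: "remote"
Shift: 7
Each letter → (letter + shift) mod 26:
  'r' (17) + 7 = 24 → 'y'
  'e' (4) + 7 = 11 → 'l'
  'm' (12) + 7 = 19 → 't'
  'o' (14) + 7 = 21 → 'v'
  't' (19) + 7 = 0 → 'a'
  'e' (4) + 7 = 11 → 'l'
Result = "yltval"


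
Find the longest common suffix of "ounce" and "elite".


Word 1: "ounce"
Word 2: "elite"
Comparing from end:
  Pos -1: 'e' == 'e'
  Pos -2: 'c' != 't' (stop)
LCS = "e" (length 1)


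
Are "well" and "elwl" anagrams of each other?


Word 1: "well" → sorted: ellw
Word 2: "elwl" → sorted: ellw
Same letters? ellw == ellw
Anagram = Yes


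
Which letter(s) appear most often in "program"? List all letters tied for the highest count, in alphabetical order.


Word: "program"
Letter counts:
  'a': 1
  'g': 1
  'm': 1
  'o': 1
  'p': 1
  'r': 2
Maximum count = 2
Most frequent = 'r' (2 times each)


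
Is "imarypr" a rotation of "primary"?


Word: "primary", Candidate: "imarypr"
Method: check if candidate is substring of word+word
"primaryprimary" contains "imarypr"? Yes
Is rotation = Yes


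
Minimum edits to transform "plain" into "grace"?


Word 1: "plain" (length 5)
Word 2: "grace" (length 5)
One optimal edit sequence (insert/delete/substitute each cost 1):
  1. substitute 'p' -> 'g'  (+1)
  2. substitute 'l' -> 'r'  (+1)
  3. keep 'a'
  4. substitute 'i' -> 'c'  (+1)
  5. substitute 'n' -> 'e'  (+1)
Total edit operations: 4
Edit distance = 4


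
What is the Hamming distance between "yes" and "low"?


Comparing character by character (same length = 3):
  Pos 0: 'y' vs 'l' !=
  Pos 1: 'e' vs 'o' !=
  Pos 2: 's' vs 'w' !=
Hamming distance = 3


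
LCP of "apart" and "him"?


Word 1: "apart"
Word 2: "him"
Comparing from start:
  Pos 0: 'a' != 'h' (stop)
LCP = "" (length 0)


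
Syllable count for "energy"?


Word: "energy"
Syllable breakdown: en · er · gy
Counting: 3 parts
= 3 syllables


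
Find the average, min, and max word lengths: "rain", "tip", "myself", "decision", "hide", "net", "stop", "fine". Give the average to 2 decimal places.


Lengths: "rain"=4, "tip"=3, "myself"=6, "decision"=8, "hide"=4, "net"=3, "stop"=4, "fine"=4
Sum = 36, Count = 8
Average = 36/8 = 4.50
= avg=4.50, min=3, max=8


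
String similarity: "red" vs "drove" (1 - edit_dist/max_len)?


Word 1: "red" (length 3)
Word 2: "drove" (length 5)
One optimal edit sequence:
  1. insert 'd'  (+1)
  2. keep 'r'
  3. insert 'o'  (+1)
  4. substitute 'e' -> 'v'  (+1)
  5. substitute 'd' -> 'e'  (+1)
Edit distance = 4
Max length = max(3, 5) = 5
Similarity = 1 - 4/5
= 0.2000


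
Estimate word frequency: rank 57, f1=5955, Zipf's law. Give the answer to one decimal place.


Zipf's law: f(r) = f(1) / r
f(1) = 5955
f(57) = 5955 / 57
= 104.5 occurrences


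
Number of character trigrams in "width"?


Word: "width" (length 5)
Number of 3-grams = length - 3 + 1 = 5 - 3 + 1
= 3


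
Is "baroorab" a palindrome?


Word: "baroorab"
Reversed: "baroorab"
Forward == Backward? baroorab == baroorab
Palindrome = Yes


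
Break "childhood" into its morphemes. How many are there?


Word: "childhood"
Morphemes: child / -hood
Each morpheme carries meaning
= 2 morphemes


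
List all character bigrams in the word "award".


Word: "award" (length 5)
Number of bigrams = 5 - 2 + 1 = 4
  Position 0: "aw"
  Position 1: "wa"
  Position 2: "ar"
  Position 3: "rd"
Bigrams = "aw", "wa", "ar", "rd"


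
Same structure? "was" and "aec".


Pattern of "was": [0, 1, 2]
Pattern of "aec": [0, 1, 2]
Patterns match
Same pattern = Yes


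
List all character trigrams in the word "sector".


Word: "sector" (length 6)
Number of trigrams = 6 - 3 + 1 = 4
  Position 0: "sec"
  Position 1: "ect"
  Position 2: "cto"
  Position 3: "tor"
Trigrams = "sec", "ect", "cto", "tor"


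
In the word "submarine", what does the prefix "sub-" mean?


Prefix: sub-
Example: submarine (sub- + marine)
Meaning = under / below


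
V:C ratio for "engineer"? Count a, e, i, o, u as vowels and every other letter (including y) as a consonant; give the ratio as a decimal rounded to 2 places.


Word: "engineer"
Vowels (a,e,i,o,u): 4
Consonants: 4
Ratio = 4/4
= 1.00


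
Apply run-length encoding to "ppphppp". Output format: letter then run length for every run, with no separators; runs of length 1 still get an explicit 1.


String: "ppphppp"
Scanning for consecutive runs:
  'p' x 3
  'h' x 1
  'p' x 3
RLE = "p3h1p3"


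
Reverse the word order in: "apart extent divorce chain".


Original: "apart extent divorce chain"
Words (1..n): apart | extent | divorce | chain
Reversed (n..1): chain | divorce | extent | apart
Result = "chain divorce extent apart"


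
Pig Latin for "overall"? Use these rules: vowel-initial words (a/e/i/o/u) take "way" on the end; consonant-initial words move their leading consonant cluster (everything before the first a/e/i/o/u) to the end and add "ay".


Word: "overall"
Starts with vowel → add 'way'
Pig Latin = "overallway"


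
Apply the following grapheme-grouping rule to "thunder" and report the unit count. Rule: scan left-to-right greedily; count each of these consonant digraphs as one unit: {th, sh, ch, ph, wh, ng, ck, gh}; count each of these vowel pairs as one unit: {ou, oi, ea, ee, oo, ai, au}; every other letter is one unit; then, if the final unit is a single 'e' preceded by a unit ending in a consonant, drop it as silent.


Word: "thunder" (7 letters)
Left-to-right scan:
  1. 'th' (digraph)
  2. 'u' (letter)
  3. 'n' (letter)
  4. 'd' (letter)
  5. 'e' (letter)
  6. 'r' (letter)
Units from scan: 6
Sound units = 6 units


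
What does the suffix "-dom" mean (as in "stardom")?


Suffix: -dom
Example: stardom (star + -dom)
Meaning = state / realm


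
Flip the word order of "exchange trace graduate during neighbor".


Original: "exchange trace graduate during neighbor"
Words (1..n): exchange | trace | graduate | during | neighbor
Reversed (n..1): neighbor | during | graduate | trace | exchange
Result = "neighbor during graduate trace exchange"


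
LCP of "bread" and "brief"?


Word 1: "bread"
Word 2: "brief"
Comparing from start:
  Pos 0: 'b' == 'b'
  Pos 1: 'r' == 'r'
  Pos 2: 'e' != 'i' (stop)
LCP = "br" (length 2)


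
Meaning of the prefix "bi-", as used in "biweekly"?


Prefix: bi-
Example: biweekly (bi- + weekly)
Meaning = two


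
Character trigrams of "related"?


Word: "related" (length 7)
Number of trigrams = 7 - 3 + 1 = 5
  Position 0: "rel"
  Position 1: "ela"
  Position 2: "lat"
  Position 3: "ate"
  Position 4: "ted"
Trigrams = "rel", "ela", "lat", "ate", "ted"


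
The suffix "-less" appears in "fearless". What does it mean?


Suffix: -less
As in: fearless -> fear + -less
Meaning = without


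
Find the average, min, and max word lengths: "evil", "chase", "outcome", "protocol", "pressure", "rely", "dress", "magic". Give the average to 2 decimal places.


Lengths: "evil"=4, "chase"=5, "outcome"=7, "protocol"=8, "pressure"=8, "rely"=4, "dress"=5, "magic"=5
Sum = 46, Count = 8
Average = 46/8 = 5.75
= avg=5.75, min=4, max=8


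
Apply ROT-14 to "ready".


Word: "ready"
Shift: 14
Each letter → (letter + shift) mod 26:
  'r' (17) + 14 = 5 → 'f'
  'e' (4) + 14 = 18 → 's'
  'a' (0) + 14 = 14 → 'o'
  'd' (3) + 14 = 17 → 'r'
  'y' (24) + 14 = 12 → 'm'
Result = "fsorm"


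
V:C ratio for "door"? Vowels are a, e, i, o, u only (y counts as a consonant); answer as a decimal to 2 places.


Word: "door"
Vowels (a,e,i,o,u): 2
Consonants: 2
Ratio = 2/2
= 1.00


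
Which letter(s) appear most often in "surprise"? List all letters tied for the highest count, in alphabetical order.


Word: "surprise"
Letter counts:
  'e': 1
  'i': 1
  'p': 1
  'r': 2
  's': 2
  'u': 1
Maximum count = 2
Most frequent = 'r', 's' (2 times each)


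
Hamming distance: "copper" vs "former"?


Comparing character by character (same length = 6):
  Pos 0: 'c' vs 'f' !=
  Pos 1: 'o' vs 'o' =
  Pos 2: 'p' vs 'r' !=
  Pos 3: 'p' vs 'm' !=
  Pos 4: 'e' vs 'e' =
  Pos 5: 'r' vs 'r' =
Hamming distance = 3


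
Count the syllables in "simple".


Word: "simple"
Syllable breakdown: sim / ple
Counting: 2 parts
= 2 syllables


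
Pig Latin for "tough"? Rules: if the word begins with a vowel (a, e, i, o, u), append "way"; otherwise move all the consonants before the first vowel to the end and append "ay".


Word: "tough"
Starts with consonant(s) → move to end, add 'ay'
Consonant cluster: "t"
Pig Latin = "oughtay"


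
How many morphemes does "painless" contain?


Word: "painless"
Morphemes: pain + -less
Each morpheme carries meaning
= 2 morphemes


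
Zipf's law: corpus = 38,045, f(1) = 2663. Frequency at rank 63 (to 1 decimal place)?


Zipf's law: f(r) = f(1) / r
f(1) = 2663
f(63) = 2663 / 63
= 42.3 occurrences


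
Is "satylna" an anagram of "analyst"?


Word 1: "analyst" → sorted: aalnsty
Word 2: "satylna" → sorted: aalnsty
Same letters? aalnsty == aalnsty
Anagram = Yes


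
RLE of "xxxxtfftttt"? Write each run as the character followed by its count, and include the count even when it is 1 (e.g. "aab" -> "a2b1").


String: "xxxxtfftttt"
Scanning for consecutive runs:
  'x' x 4
  't' x 1
  'f' x 2
  't' x 4
RLE = "x4t1f2t4"


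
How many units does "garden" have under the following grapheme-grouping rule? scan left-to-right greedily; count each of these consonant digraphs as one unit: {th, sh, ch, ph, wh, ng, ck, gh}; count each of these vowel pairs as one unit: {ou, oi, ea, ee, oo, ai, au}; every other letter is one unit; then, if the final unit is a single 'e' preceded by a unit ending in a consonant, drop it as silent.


Word: "garden" (6 letters)
Left-to-right scan:
  (1) 'g' (letter)
  (2) 'a' (letter)
  (3) 'r' (letter)
  (4) 'd' (letter)
  (5) 'e' (letter)
  (6) 'n' (letter)
Units from scan: 6
Sound units = 6 units


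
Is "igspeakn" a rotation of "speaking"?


Word: "speaking", Candidate: "igspeakn"
Method: check if candidate is substring of word+word
"speakingspeaking" contains "igspeakn"? No
Is rotation = No


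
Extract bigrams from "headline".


Word: "headline" (length 8)
Number of bigrams = 8 - 2 + 1 = 7
  Position 0: "he"
  Position 1: "ea"
  Position 2: "ad"
  Position 3: "dl"
  Position 4: "li"
  Position 5: "in"
  Position 6: "ne"
Bigrams = "he", "ea", "ad", "dl", "li", "in", "ne"


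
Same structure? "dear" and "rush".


Pattern of "dear": [0, 1, 2, 3]
Pattern of "rush": [0, 1, 2, 3]
Patterns match
Same pattern = Yes


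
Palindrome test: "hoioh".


Word: "hoioh"
Reversed: "hoioh"
Forward == Backward? hoioh == hoioh
Palindrome = Yes


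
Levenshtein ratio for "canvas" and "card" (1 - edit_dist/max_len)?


Word 1: "canvas" (length 6)
Word 2: "card" (length 4)
One optimal edit sequence:
  1. keep 'c'
  2. keep 'a'
  3. delete 'n'  (+1)
  4. delete 'v'  (+1)
  5. substitute 'a' -> 'r'  (+1)
  6. substitute 's' -> 'd'  (+1)
Edit distance = 4
Max length = max(6, 4) = 6
Similarity = 1 - 4/6
= 0.3333


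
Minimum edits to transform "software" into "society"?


Word 1: "software" (length 8)
Word 2: "society" (length 7)
One optimal edit sequence (insert/delete/substitute each cost 1):
  1. keep 's'
  2. keep 'o'
  3. delete 'f'  (+1)
  4. substitute 't' -> 'c'  (+1)
  5. substitute 'w' -> 'i'  (+1)
  6. substitute 'a' -> 'e'  (+1)
  7. substitute 'r' -> 't'  (+1)
  8. substitute 'e' -> 'y'  (+1)
Total edit operations: 6
Edit distance = 6


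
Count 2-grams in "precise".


Word: "precise" (length 7)
Number of 2-grams = length - 2 + 1 = 7 - 2 + 1
= 6


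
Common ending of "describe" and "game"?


Word 1: "describe"
Word 2: "game"
Comparing from end:
  Pos -1: 'e' == 'e'
  Pos -2: 'b' != 'm' (stop)
LCS = "e" (length 1)


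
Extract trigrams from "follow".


Word: "follow" (length 6)
Number of trigrams = 6 - 3 + 1 = 4
  Position 0: "fol"
  Position 1: "oll"
  Position 2: "llo"
  Position 3: "low"
Trigrams = "fol", "oll", "llo", "low"


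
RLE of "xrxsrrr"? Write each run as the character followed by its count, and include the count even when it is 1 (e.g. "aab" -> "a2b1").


String: "xrxsrrr"
Scanning for consecutive runs:
  'x' x 1
  'r' x 1
  'x' x 1
  's' x 1
  'r' x 3
RLE = "x1r1x1s1r3"


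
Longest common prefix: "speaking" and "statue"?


Word 1: "speaking"
Word 2: "statue"
Comparing from start:
  Pos 0: 's' == 's'
  Pos 1: 'p' != 't' (stop)
LCP = "s" (length 1)


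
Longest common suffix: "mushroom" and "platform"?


Word 1: "mushroom"
Word 2: "platform"
Comparing from end:
  Pos -1: 'm' == 'm'
  Pos -2: 'o' != 'r' (stop)
LCS = "m" (length 1)


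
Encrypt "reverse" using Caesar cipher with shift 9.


Word: "reverse"
Shift: 9
Each letter → (letter + shift) mod 26:
  'r' (17) + 9 = 0 → 'a'
  'e' (4) + 9 = 13 → 'n'
  'v' (21) + 9 = 4 → 'e'
  'e' (4) + 9 = 13 → 'n'
  'r' (17) + 9 = 0 → 'a'
  's' (18) + 9 = 1 → 'b'
  'e' (4) + 9 = 13 → 'n'
Result = "anenabn"


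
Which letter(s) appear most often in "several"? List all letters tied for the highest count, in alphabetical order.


Word: "several"
Letter counts:
  'a': 1
  'e': 2
  'l': 1
  'r': 1
  's': 1
  'v': 1
Maximum count = 2
Most frequent = 'e' (2 times each)


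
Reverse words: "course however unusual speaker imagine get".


Original: "course however unusual speaker imagine get"
Words (1..n): course | however | unusual | speaker | imagine | get
Reversed (n..1): get | imagine | speaker | unusual | however | course
Result = "get imagine speaker unusual however course"


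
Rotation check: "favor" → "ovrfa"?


Word: "favor", Candidate: "ovrfa"
Method: check if candidate is substring of word+word
"favorfavor" contains "ovrfa"? No
Is rotation = No


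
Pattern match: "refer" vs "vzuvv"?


Pattern of "refer": [0, 1, 2, 1, 0]
Pattern of "vzuvv": [0, 1, 2, 0, 0]
Patterns do not match
Same pattern = No


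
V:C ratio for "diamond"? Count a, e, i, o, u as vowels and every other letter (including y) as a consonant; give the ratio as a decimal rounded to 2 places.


Word: "diamond"
Vowels (a,e,i,o,u): 3
Consonants: 4
Ratio = 3/4
= 0.75


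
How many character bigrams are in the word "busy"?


Word: "busy" (length 4)
Number of 2-grams = length - 2 + 1 = 4 - 2 + 1
= 3


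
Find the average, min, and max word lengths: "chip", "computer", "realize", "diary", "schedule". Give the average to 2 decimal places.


Lengths: "chip"=4, "computer"=8, "realize"=7, "diary"=5, "schedule"=8
Sum = 32, Count = 5
Average = 32/5 = 6.40
= avg=6.40, min=4, max=8


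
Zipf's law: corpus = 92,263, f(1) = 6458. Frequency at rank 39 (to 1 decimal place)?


Zipf's law: f(r) = f(1) / r
f(1) = 6458
f(39) = 6458 / 39
= 165.6 occurrences


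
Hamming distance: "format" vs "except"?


Comparing character by character (same length = 6):
  Pos 0: 'f' vs 'e' !=
  Pos 1: 'o' vs 'x' !=
  Pos 2: 'r' vs 'c' !=
  Pos 3: 'm' vs 'e' !=
  Pos 4: 'a' vs 'p' !=
  Pos 5: 't' vs 't' =
Hamming distance = 5


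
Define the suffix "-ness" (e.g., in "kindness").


Suffix: -ness
As in: kindness -> kind + -ness
Meaning = state of being


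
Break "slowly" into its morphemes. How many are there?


Word: "slowly"
Morphemes: slow | -ly
Each morpheme carries meaning
= 2 morphemes


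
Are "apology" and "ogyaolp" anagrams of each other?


Word 1: "apology" → sorted: agloopy
Word 2: "ogyaolp" → sorted: agloopy
Same letters? agloopy == agloopy
Anagram = Yes


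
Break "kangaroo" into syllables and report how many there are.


Word: "kangaroo"
Syllable breakdown: kan · ga · roo
Counting: 3 parts
= 3 syllables


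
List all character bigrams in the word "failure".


Word: "failure" (length 7)
Number of bigrams = 7 - 2 + 1 = 6
  Position 0: "fa"
  Position 1: "ai"
  Position 2: "il"
  Position 3: "lu"
  Position 4: "ur"
  Position 5: "re"
Bigrams = "fa", "ai", "il", "lu", "ur", "re"


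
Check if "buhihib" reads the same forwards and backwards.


Word: "buhihib"
Reversed: "bihihub"
Forward == Backward? buhihib != bihihub
Palindrome = No


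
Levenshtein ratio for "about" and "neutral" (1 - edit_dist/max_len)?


Word 1: "about" (length 5)
Word 2: "neutral" (length 7)
One optimal edit sequence:
  1. delete 'a'  (+1)
  2. substitute 'b' -> 'n'  (+1)
  3. substitute 'o' -> 'e'  (+1)
  4. keep 'u'
  5. keep 't'
  6. insert 'r'  (+1)
  7. insert 'a'  (+1)
  8. insert 'l'  (+1)
Edit distance = 6
Max length = max(5, 7) = 7
Similarity = 1 - 6/7
= 0.1429


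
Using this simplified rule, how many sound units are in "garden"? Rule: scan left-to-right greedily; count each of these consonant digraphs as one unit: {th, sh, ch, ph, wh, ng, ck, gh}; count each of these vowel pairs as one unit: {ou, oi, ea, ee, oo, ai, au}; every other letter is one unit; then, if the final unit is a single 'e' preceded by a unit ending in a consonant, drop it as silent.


Word: "garden" (6 letters)
Left-to-right scan:
  (1) 'g' (letter)
  (2) 'a' (letter)
  (3) 'r' (letter)
  (4) 'd' (letter)
  (5) 'e' (letter)
  (6) 'n' (letter)
Units from scan: 6
Sound units = 6 units


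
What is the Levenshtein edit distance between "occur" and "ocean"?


Word 1: "occur" (length 5)
Word 2: "ocean" (length 5)
One optimal edit sequence (insert/delete/substitute each cost 1):
  1. keep 'o'
  2. keep 'c'
  3. substitute 'c' -> 'e'  (+1)
  4. substitute 'u' -> 'a'  (+1)
  5. substitute 'r' -> 'n'  (+1)
Total edit operations: 3
Edit distance = 3


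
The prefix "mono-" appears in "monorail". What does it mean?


Prefix: mono-
Example: monorail = mono- + rail
Meaning = one


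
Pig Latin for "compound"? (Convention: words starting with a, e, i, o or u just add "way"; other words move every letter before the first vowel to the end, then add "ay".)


Word: "compound"
Starts with consonant(s) → move to end, add 'ay'
Consonant cluster: "c"
Pig Latin = "ompoundcay"


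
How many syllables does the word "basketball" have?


Word: "basketball"
Syllable breakdown: bas · ket · ball
Counting: 3 parts
= 3 syllables


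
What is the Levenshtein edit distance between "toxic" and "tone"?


Word 1: "toxic" (length 5)
Word 2: "tone" (length 4)
One optimal edit sequence (insert/delete/substitute each cost 1):
  1. keep 't'
  2. keep 'o'
  3. delete 'x'  (+1)
  4. substitute 'i' -> 'n'  (+1)
  5. substitute 'c' -> 'e'  (+1)
Total edit operations: 3
Edit distance = 3


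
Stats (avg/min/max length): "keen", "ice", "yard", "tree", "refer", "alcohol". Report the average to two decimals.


Lengths: "keen"=4, "ice"=3, "yard"=4, "tree"=4, "refer"=5, "alcohol"=7
Sum = 27, Count = 6
Average = 27/6 = 4.50
= avg=4.50, min=3, max=7


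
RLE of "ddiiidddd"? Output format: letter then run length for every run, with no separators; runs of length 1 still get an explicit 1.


String: "ddiiidddd"
Scanning for consecutive runs:
  'd' x 2
  'i' x 3
  'd' x 4
RLE = "d2i3d4"


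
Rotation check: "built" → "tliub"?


Word: "built", Candidate: "tliub"
Method: check if candidate is substring of word+word
"builtbuilt" contains "tliub"? No
Is rotation = No


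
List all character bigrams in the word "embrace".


Word: "embrace" (length 7)
Number of bigrams = 7 - 2 + 1 = 6
  Position 0: "em"
  Position 1: "mb"
  Position 2: "br"
  Position 3: "ra"
  Position 4: "ac"
  Position 5: "ce"
Bigrams = "em", "mb", "br", "ra", "ac", "ce"


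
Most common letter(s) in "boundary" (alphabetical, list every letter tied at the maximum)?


Word: "boundary"
Letter counts:
  'a': 1
  'b': 1
  'd': 1
  'n': 1
  'o': 1
  'r': 1
  'u': 1
  'y': 1
Maximum count = 1
Most frequent = 'a', 'b', 'd', 'n', 'o', 'r', 'u', 'y' (1 time each)


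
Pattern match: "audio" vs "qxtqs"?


Pattern of "audio": [0, 1, 2, 3, 4]
Pattern of "qxtqs": [0, 1, 2, 0, 3]
Patterns do not match
Same pattern = No


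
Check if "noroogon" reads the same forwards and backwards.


Word: "noroogon"
Reversed: "nogooron"
Forward == Backward? noroogon != nogooron
Palindrome = No


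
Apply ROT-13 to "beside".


Word: "beside"
Shift: 13
Each letter → (letter + shift) mod 26:
  'b' (1) + 13 = 14 → 'o'
  'e' (4) + 13 = 17 → 'r'
  's' (18) + 13 = 5 → 'f'
  'i' (8) + 13 = 21 → 'v'
  'd' (3) + 13 = 16 → 'q'
  'e' (4) + 13 = 17 → 'r'
Result = "orfvqr"


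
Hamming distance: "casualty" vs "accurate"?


Comparing character by character (same length = 8):
  Pos 0: 'c' vs 'a' !=
  Pos 1: 'a' vs 'c' !=
  Pos 2: 's' vs 'c' !=
  Pos 3: 'u' vs 'u' =
  Pos 4: 'a' vs 'r' !=
  Pos 5: 'l' vs 'a' !=
  Pos 6: 't' vs 't' =
  Pos 7: 'y' vs 'e' !=
Hamming distance = 6


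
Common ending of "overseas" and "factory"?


Word 1: "overseas"
Word 2: "factory"
Comparing from end:
  Pos -1: 's' != 'y' (stop)
LCS = "" (length 0)


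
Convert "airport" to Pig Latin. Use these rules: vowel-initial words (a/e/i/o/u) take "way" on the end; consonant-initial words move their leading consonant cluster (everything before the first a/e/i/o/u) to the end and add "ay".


Word: "airport"
Starts with vowel → add 'way'
Pig Latin = "airportway"


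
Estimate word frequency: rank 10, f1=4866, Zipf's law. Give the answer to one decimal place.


Zipf's law: f(r) = f(1) / r
f(1) = 4866
f(10) = 4866 / 10
= 486.6 occurrences


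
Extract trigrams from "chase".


Word: "chase" (length 5)
Number of trigrams = 5 - 3 + 1 = 3
  Position 0: "cha"
  Position 1: "has"
  Position 2: "ase"
Trigrams = "cha", "has", "ase"


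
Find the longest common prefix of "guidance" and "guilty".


Word 1: "guidance"
Word 2: "guilty"
Comparing from start:
  Pos 0: 'g' == 'g'
  Pos 1: 'u' == 'u'
  Pos 2: 'i' == 'i'
  Pos 3: 'd' != 'l' (stop)
LCP = "gui" (length 3)


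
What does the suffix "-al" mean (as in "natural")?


Suffix: -al
Example: natural (nature + -al, with a spelling change)
Meaning = relating to


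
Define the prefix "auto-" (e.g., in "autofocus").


Prefix: auto-
As in: autofocus -> auto- + focus
Meaning = self


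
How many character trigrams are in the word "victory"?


Word: "victory" (length 7)
Number of 3-grams = length - 3 + 1 = 7 - 3 + 1
= 5


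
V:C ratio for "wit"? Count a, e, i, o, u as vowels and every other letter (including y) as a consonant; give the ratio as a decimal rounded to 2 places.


Word: "wit"
Vowels (a,e,i,o,u): 1
Consonants: 2
Ratio = 1/2
= 0.50


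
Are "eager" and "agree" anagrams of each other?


Word 1: "eager" → sorted: aeegr
Word 2: "agree" → sorted: aeegr
Same letters? aeegr == aeegr
Anagram = Yes


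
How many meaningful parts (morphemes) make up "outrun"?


Word: "outrun"
Morphemes: out- / run
Each morpheme carries meaning
= 2 morphemes


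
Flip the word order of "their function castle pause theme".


Original: "their function castle pause theme"
Words (1..n): their | function | castle | pause | theme
Reversed (n..1): theme | pause | castle | function | their
Result = "theme pause castle function their"


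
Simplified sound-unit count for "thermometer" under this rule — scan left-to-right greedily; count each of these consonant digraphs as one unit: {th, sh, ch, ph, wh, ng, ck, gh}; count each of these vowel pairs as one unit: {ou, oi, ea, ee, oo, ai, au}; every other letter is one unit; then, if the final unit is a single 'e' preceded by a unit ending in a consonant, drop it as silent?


Word: "thermometer" (11 letters)
Left-to-right scan:
  [1] 'th' (digraph)
  [2] 'e' (letter)
  [3] 'r' (letter)
  [4] 'm' (letter)
  [5] 'o' (letter)
  [6] 'm' (letter)
  [7] 'e' (letter)
  [8] 't' (letter)
  [9] 'e' (letter)
  [10] 'r' (letter)
Units from scan: 10
Sound units = 10 units


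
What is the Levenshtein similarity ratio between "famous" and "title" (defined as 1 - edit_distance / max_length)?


Word 1: "famous" (length 6)
Word 2: "title" (length 5)
One optimal edit sequence:
  1. delete 'f'  (+1)
  2. substitute 'a' -> 't'  (+1)
  3. substitute 'm' -> 'i'  (+1)
  4. substitute 'o' -> 't'  (+1)
  5. substitute 'u' -> 'l'  (+1)
  6. substitute 's' -> 'e'  (+1)
Edit distance = 6
Max length = max(6, 5) = 6
Similarity = 1 - 6/6
= 0.0000


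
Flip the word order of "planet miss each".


Original: "planet miss each"
Words (1..n): planet | miss | each
Reversed (n..1): each | miss | planet
Result = "each miss planet"


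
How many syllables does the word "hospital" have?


Word: "hospital"
Syllable breakdown: hos / pi / tal
Counting: 3 parts
= 3 syllables


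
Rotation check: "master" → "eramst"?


Word: "master", Candidate: "eramst"
Method: check if candidate is substring of word+word
"mastermaster" contains "eramst"? No
Is rotation = No


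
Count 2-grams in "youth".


Word: "youth" (length 5)
Number of 2-grams = length - 2 + 1 = 5 - 2 + 1
= 4


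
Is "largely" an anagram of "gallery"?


Word 1: "gallery" → sorted: aegllry
Word 2: "largely" → sorted: aegllry
Same letters? aegllry == aegllry
Anagram = Yes


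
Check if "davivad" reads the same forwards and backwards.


Word: "davivad"
Reversed: "davivad"
Forward == Backward? davivad == davivad
Palindrome = Yes


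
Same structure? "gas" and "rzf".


Pattern of "gas": [0, 1, 2]
Pattern of "rzf": [0, 1, 2]
Patterns match
Same pattern = Yes


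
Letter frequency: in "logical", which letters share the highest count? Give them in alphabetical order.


Word: "logical"
Letter counts:
  'a': 1
  'c': 1
  'g': 1
  'i': 1
  'l': 2
  'o': 1
Maximum count = 2
Most frequent = 'l' (2 times each)


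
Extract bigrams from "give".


Word: "give" (length 4)
Number of bigrams = 4 - 2 + 1 = 3
  Position 0: "gi"
  Position 1: "iv"
  Position 2: "ve"
Bigrams = "gi", "iv", "ve"


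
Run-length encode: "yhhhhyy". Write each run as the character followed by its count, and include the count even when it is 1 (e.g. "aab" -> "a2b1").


String: "yhhhhyy"
Scanning for consecutive runs:
  'y' x 1
  'h' x 4
  'y' x 2
RLE = "y1h4y2"


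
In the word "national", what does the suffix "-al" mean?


Suffix: -al
As in: national -> nation + -al
Meaning = relating to


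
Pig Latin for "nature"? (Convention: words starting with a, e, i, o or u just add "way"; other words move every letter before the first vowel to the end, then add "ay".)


Word: "nature"
Starts with consonant(s) → move to end, add 'ay'
Consonant cluster: "n"
Pig Latin = "aturenay"


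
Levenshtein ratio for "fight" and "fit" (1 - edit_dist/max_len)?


Word 1: "fight" (length 5)
Word 2: "fit" (length 3)
One optimal edit sequence:
  1. keep 'f'
  2. keep 'i'
  3. delete 'g'  (+1)
  4. delete 'h'  (+1)
  5. keep 't'
Edit distance = 2
Max length = max(5, 3) = 5
Similarity = 1 - 2/5
= 0.6000


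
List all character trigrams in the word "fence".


Word: "fence" (length 5)
Number of trigrams = 5 - 3 + 1 = 3
  Position 0: "fen"
  Position 1: "enc"
  Position 2: "nce"
Trigrams = "fen", "enc", "nce"


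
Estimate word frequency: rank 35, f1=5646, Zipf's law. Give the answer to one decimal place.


Zipf's law: f(r) = f(1) / r
f(1) = 5646
f(35) = 5646 / 35
= 161.3 occurrences


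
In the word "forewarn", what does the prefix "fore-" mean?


Prefix: fore-
Example: forewarn = fore- + warn
Meaning = before


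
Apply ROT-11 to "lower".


Word: "lower"
Shift: 11
Each letter → (letter + shift) mod 26:
  'l' (11) + 11 = 22 → 'w'
  'o' (14) + 11 = 25 → 'z'
  'w' (22) + 11 = 7 → 'h'
  'e' (4) + 11 = 15 → 'p'
  'r' (17) + 11 = 2 → 'c'
Result = "wzhpc"


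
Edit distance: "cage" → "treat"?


Word 1: "cage" (length 4)
Word 2: "treat" (length 5)
One optimal edit sequence (insert/delete/substitute each cost 1):
  1. insert 't'  (+1)
  2. substitute 'c' -> 'r'  (+1)
  3. substitute 'a' -> 'e'  (+1)
  4. substitute 'g' -> 'a'  (+1)
  5. substitute 'e' -> 't'  (+1)
Total edit operations: 5
Edit distance = 5


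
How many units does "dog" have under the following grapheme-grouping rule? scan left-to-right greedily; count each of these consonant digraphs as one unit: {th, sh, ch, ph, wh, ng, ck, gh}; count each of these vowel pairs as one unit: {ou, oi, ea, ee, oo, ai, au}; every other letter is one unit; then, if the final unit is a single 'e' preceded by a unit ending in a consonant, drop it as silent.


Word: "dog" (3 letters)
Left-to-right scan:
  1. 'd' (letter)
  2. 'o' (letter)
  3. 'g' (letter)
Units from scan: 3
Sound units = 3 units


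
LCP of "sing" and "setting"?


Word 1: "sing"
Word 2: "setting"
Comparing from start:
  Pos 0: 's' == 's'
  Pos 1: 'i' != 'e' (stop)
LCP = "s" (length 1)


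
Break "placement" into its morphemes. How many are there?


Word: "placement"
Morphemes: place / -ment
Each morpheme carries meaning
= 2 morphemes


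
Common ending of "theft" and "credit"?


Word 1: "theft"
Word 2: "credit"
Comparing from end:
  Pos -1: 't' == 't'
  Pos -2: 'f' != 'i' (stop)
LCS = "t" (length 1)


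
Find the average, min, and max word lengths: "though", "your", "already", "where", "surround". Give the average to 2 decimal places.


Lengths: "though"=6, "your"=4, "already"=7, "where"=5, "surround"=8
Sum = 30, Count = 5
Average = 30/5 = 6.00
= avg=6.00, min=4, max=8


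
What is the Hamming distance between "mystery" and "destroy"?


Comparing character by character (same length = 7):
  Pos 0: 'm' vs 'd' !=
  Pos 1: 'y' vs 'e' !=
  Pos 2: 's' vs 's' =
  Pos 3: 't' vs 't' =
  Pos 4: 'e' vs 'r' !=
  Pos 5: 'r' vs 'o' !=
  Pos 6: 'y' vs 'y' =
Hamming distance = 4


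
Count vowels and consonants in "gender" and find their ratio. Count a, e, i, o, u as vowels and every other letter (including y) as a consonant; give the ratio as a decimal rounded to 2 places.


Word: "gender"
Vowels (a,e,i,o,u): 2
Consonants: 4
Ratio = 2/4
= 0.50


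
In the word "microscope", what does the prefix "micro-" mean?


Prefix: micro-
Example: microscope (micro- + scope)
Meaning = small


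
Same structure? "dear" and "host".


Pattern of "dear": [0, 1, 2, 3]
Pattern of "host": [0, 1, 2, 3]
Patterns match
Same pattern = Yes


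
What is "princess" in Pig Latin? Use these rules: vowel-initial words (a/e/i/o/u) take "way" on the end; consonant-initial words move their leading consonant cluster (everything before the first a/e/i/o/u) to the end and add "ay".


Word: "princess"
Starts with consonant(s) → move to end, add 'ay'
Consonant cluster: "pr"
Pig Latin = "incesspray"


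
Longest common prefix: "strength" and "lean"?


Word 1: "strength"
Word 2: "lean"
Comparing from start:
  Pos 0: 's' != 'l' (stop)
LCP = "" (length 0)


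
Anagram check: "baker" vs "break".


Word 1: "baker" → sorted: abekr
Word 2: "break" → sorted: abekr
Same letters? abekr == abekr
Anagram = Yes


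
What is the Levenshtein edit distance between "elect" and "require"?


Word 1: "elect" (length 5)
Word 2: "require" (length 7)
One optimal edit sequence (insert/delete/substitute each cost 1):
  1. insert 'r'  (+1)
  2. keep 'e'
  3. insert 'q'  (+1)
  4. substitute 'l' -> 'u'  (+1)
  5. substitute 'e' -> 'i'  (+1)
  6. substitute 'c' -> 'r'  (+1)
  7. substitute 't' -> 'e'  (+1)
Total edit operations: 6
Edit distance = 6


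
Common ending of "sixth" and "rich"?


Word 1: "sixth"
Word 2: "rich"
Comparing from end:
  Pos -1: 'h' == 'h'
  Pos -2: 't' != 'c' (stop)
LCS = "h" (length 1)


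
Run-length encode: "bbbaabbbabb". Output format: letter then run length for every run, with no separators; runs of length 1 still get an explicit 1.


String: "bbbaabbbabb"
Scanning for consecutive runs:
  'b' x 3
  'a' x 2
  'b' x 3
  'a' x 1
  'b' x 2
RLE = "b3a2b3a1b2"


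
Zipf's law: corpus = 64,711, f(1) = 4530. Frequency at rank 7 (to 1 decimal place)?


Zipf's law: f(r) = f(1) / r
f(1) = 4530
f(7) = 4530 / 7
= 647.1 occurrences


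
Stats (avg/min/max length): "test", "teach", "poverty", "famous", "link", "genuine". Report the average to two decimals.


Lengths: "test"=4, "teach"=5, "poverty"=7, "famous"=6, "link"=4, "genuine"=7
Sum = 33, Count = 6
Average = 33/6 = 5.50
= avg=5.50, min=4, max=7


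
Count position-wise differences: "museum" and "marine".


Comparing character by character (same length = 6):
  Pos 0: 'm' vs 'm' =
  Pos 1: 'u' vs 'a' !=
  Pos 2: 's' vs 'r' !=
  Pos 3: 'e' vs 'i' !=
  Pos 4: 'u' vs 'n' !=
  Pos 5: 'm' vs 'e' !=
Hamming distance = 5


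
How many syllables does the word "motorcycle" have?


Word: "motorcycle"
Syllable breakdown: mo-tor-cy-cle
Counting: 4 parts
= 4 syllables


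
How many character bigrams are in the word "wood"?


Word: "wood" (length 4)
Number of 2-grams = length - 2 + 1 = 4 - 2 + 1
= 3


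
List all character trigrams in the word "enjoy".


Word: "enjoy" (length 5)
Number of trigrams = 5 - 3 + 1 = 3
  Position 0: "enj"
  Position 1: "njo"
  Position 2: "joy"
Trigrams = "enj", "njo", "joy"


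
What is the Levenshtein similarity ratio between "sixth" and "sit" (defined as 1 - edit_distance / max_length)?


Word 1: "sixth" (length 5)
Word 2: "sit" (length 3)
One optimal edit sequence:
  1. keep 's'
  2. keep 'i'
  3. delete 'x'  (+1)
  4. keep 't'
  5. delete 'h'  (+1)
Edit distance = 2
Max length = max(5, 3) = 5
Similarity = 1 - 2/5
= 0.6000


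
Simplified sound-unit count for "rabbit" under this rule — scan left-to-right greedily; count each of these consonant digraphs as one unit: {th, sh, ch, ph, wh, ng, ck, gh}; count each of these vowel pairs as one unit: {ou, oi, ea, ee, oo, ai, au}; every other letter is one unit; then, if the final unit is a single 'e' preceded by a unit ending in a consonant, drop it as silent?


Word: "rabbit" (6 letters)
Left-to-right scan:
  [1] 'r' (letter)
  [2] 'a' (letter)
  [3] 'b' (letter)
  [4] 'b' (letter)
  [5] 'i' (letter)
  [6] 't' (letter)
Units from scan: 6
Sound units = 6 units


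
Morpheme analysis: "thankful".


Word: "thankful"
Morphemes: thank + -ful
Each morpheme carries meaning
= 2 morphemes


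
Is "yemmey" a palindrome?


Word: "yemmey"
Reversed: "yemmey"
Forward == Backward? yemmey == yemmey
Palindrome = Yes


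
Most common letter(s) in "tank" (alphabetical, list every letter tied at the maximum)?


Word: "tank"
Letter counts:
  'a': 1
  'k': 1
  'n': 1
  't': 1
Maximum count = 1
Most frequent = 'a', 'k', 'n', 't' (1 time each)


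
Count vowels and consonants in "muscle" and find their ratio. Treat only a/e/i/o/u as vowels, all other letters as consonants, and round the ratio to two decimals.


Word: "muscle"
Vowels (a,e,i,o,u): 2
Consonants: 4
Ratio = 2/4
= 0.50


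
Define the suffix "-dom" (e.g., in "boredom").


Suffix: -dom
Example: boredom = bore + -dom
Meaning = state / realm
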